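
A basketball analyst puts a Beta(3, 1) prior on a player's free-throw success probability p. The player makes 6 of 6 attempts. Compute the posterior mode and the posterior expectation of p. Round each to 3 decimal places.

Posterior: Beta(3+6, 1+0) = Beta(9, 1).
Since β = 1 ≤ 1 and α > 1, the Beta density is monotone increasing on [0,1]; the mode is at 1.
Mean = 9/(9+1) = 0.900.
The posterior is left-skewed, so the mode exceeds the mean.

posterior mode = 1.000, posterior expectation = 0.900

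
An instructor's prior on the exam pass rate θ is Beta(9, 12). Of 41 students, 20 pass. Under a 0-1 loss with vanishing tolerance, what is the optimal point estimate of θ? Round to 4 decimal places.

0.4667

Posterior: Beta(9+20, 12+21) = Beta(29, 33).
Mode = (29−1)/(29+33−2) = 28/60 = 0.4667.
Mean = 29/(29+33) = 29/62 = 0.4677.
This is the posterior mode — the MAP estimate.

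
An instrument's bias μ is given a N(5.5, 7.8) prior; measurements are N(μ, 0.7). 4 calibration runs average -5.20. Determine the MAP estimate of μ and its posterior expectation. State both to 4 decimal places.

μ_MAP = -4.9652, E[μ|data] = -4.9652

Posterior for μ is Normal. Precision-weighted mean: (1/7.8·5.5 + 4/0.7·-5.20) / (1/7.8 + 4/0.7) = -4.9652.
A Normal posterior is symmetric, so mode = mean.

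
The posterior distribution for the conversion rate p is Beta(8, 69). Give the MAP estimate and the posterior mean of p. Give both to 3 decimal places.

MAP = 0.093; posterior mean = 0.104

Mode = (8−1)/(8+69−2) = 7/75 = 0.093.
Mean = 8/(8+69) = 8/77 = 0.104.
The mean is pulled above the mode by the posterior's right skew.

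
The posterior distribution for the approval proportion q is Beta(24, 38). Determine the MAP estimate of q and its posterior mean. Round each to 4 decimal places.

MAP: 0.3833. Posterior mean: 0.3871.

Mode = (24−1)/(24+38−2) = 23/60 = 0.3833.
Mean = 24/(24+38) = 24/62 = 0.3871.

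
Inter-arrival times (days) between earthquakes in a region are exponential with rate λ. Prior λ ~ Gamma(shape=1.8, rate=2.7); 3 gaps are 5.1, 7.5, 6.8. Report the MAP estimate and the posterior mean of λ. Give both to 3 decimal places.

Σ times = 19.4. Posterior: Gamma(shape = 1.8+3 = 4.8, rate = 2.7+19.4 = 22.1).
Mode = (α−1)/β = 3.8/22.1 = 0.172.
Mean = α/β = 4.8/22.1 = 0.217.

λ_MAP = 0.172, E[λ|data] = 0.217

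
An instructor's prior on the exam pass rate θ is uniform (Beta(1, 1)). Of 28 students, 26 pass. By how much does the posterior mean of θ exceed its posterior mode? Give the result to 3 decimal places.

-0.029

Posterior: Beta(1+26, 1+2) = Beta(27, 3).
Mode = (27−1)/(27+3−2) = 26/28 = 0.929.
With a flat prior the MAP equals the MLE, 26/28.
Mean = 27/(27+3) = 27/30 = 0.900.
Difference = 0.900 − 0.929 = -0.029.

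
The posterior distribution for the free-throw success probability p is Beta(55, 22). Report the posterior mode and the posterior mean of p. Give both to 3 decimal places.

MAP = 0.720, posterior mean = 0.714

Mode = (55−1)/(55+22−2) = 54/75 = 0.720.
Mean = 55/(55+22) = 55/77 = 0.714.
The posterior is left-skewed, so the mode exceeds the mean.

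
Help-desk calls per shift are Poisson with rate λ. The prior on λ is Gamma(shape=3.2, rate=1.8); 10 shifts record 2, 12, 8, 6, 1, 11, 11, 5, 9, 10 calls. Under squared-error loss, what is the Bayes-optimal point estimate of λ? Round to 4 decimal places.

6.6271

Σ counts = 75. Posterior: Gamma(shape = 3.2+75 = 78.2, rate = 1.8+10 = 11.8).
Mode = (α−1)/β = 77.2/11.8 = 6.5424.
Mean = α/β = 78.2/11.8 = 6.6271.
Squared-error loss ⇒ the optimal estimator is the posterior mean.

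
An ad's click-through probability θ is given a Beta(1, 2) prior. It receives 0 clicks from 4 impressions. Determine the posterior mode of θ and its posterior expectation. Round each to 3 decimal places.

θ_MAP = 0.000, E[θ|data] = 0.143

Posterior: Beta(1+0, 2+4) = Beta(1, 6).
Since α = 1 ≤ 1 and β > 1, the Beta density is monotone decreasing on [0,1]; the mode is at 0.
Mean = 1/(1+6) = 0.143.
Mean > mode: the posterior has a right tail.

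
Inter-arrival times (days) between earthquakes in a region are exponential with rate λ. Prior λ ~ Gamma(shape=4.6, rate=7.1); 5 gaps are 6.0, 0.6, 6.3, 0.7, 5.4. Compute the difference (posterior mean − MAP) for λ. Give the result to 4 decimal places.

0.0383

Σ times = 19.0. Posterior: Gamma(shape = 4.6+5 = 9.6, rate = 7.1+19.0 = 26.1).
Mode = (α−1)/β = 8.6/26.1 = 0.3295.
Mean = α/β = 9.6/26.1 = 0.3678.
Difference = 0.3678 − 0.3295 = 0.0383.
The mean is pulled above the mode by the posterior's right skew.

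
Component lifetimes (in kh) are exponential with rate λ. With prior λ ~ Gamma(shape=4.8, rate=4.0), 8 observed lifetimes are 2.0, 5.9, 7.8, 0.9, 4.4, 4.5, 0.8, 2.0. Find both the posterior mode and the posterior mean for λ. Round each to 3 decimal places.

MAP = 0.365, posterior mean = 0.396

Σ times = 28.3. Posterior: Gamma(shape = 4.8+8 = 12.8, rate = 4.0+28.3 = 32.3).
Mode = (α−1)/β = 11.8/32.3 = 0.365.
Mean = α/β = 12.8/32.3 = 0.396.
Mean > mode: the posterior has a right tail.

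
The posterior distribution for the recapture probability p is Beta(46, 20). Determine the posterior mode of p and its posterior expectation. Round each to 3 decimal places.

MAP = 0.703, posterior mean = 0.697

Mode = (46−1)/(46+20−2) = 45/64 = 0.703.
Mean = 46/(46+20) = 46/66 = 0.697.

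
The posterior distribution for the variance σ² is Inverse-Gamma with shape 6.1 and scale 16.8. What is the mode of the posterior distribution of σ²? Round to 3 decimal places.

Mode = β/(α+1) = 16.8/7.1 = 2.366.
Mean = β/(α−1) = 16.8/5.1 = 3.294.
This is the posterior mode — the MAP estimate.

2.366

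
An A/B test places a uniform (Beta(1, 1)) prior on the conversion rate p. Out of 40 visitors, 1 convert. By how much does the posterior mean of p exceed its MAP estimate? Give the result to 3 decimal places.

Posterior: Beta(1+1, 1+39) = Beta(2, 40).
Mode = (2−1)/(2+40−2) = 1/40 = 0.025.
With a flat prior the MAP equals the MLE, 1/40.
Mean = 2/(2+40) = 2/42 = 0.048.
Difference = 0.048 − 0.025 = 0.023.
Mean > mode: the posterior has a right tail.

0.023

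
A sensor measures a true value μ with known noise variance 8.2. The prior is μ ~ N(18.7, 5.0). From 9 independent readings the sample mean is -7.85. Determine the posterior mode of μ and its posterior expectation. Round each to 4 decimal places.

μ_MAP = -3.7577, E[μ|data] = -3.7577

Posterior for μ is Normal. Precision-weighted mean: (1/5.0·18.7 + 9/8.2·-7.85) / (1/5.0 + 9/8.2) = -3.7577.
A Normal posterior is symmetric, so mode = mean.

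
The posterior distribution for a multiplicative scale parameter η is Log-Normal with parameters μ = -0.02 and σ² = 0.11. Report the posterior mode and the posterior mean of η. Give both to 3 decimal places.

posterior mode = 0.878, posterior mean = 1.036

Mode = exp(μ − σ²) = exp(-0.13) = 0.878.
Mean = exp(μ + σ²/2) = exp(0.035) = 1.036.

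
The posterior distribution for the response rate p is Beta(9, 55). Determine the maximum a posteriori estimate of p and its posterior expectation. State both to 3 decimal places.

Mode = (9−1)/(9+55−2) = 8/62 = 0.129.
Mean = 9/(9+55) = 9/64 = 0.141.

MAP = 0.129; posterior mean = 0.141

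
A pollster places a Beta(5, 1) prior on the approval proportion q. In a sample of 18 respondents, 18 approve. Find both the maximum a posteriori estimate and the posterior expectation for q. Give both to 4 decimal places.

Posterior: Beta(5+18, 1+0) = Beta(23, 1).
Since β = 1 ≤ 1 and α > 1, the Beta density is monotone increasing on [0,1]; the mode is at 1.
Mean = 23/(23+1) = 0.9583.

maximum a posteriori estimate = 1.0000, posterior expectation = 0.9583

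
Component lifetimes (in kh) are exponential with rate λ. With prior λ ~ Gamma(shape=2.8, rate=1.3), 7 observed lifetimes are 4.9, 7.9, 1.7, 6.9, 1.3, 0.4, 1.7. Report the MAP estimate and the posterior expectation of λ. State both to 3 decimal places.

Σ times = 24.8. Posterior: Gamma(shape = 2.8+7 = 9.8, rate = 1.3+24.8 = 26.1).
Mode = (α−1)/β = 8.8/26.1 = 0.337.
Mean = α/β = 9.8/26.1 = 0.375.

λ_MAP = 0.337, E[λ|data] = 0.375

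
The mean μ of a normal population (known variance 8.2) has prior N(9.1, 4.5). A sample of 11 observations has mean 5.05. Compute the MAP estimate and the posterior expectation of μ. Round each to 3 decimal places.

MAP = 5.626; posterior mean = 5.626

Posterior for μ is Normal. Precision-weighted mean: (1/4.5·9.1 + 11/8.2·5.05) / (1/4.5 + 11/8.2) = 5.626.
A Normal posterior is symmetric, so mode = mean.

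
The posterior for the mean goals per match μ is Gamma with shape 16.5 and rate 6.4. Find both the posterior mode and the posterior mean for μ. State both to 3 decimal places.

Mode = (α−1)/β = 15.5/6.4 = 2.422.
Mean = α/β = 16.5/6.4 = 2.578.

MAP = 2.422, posterior mean = 2.578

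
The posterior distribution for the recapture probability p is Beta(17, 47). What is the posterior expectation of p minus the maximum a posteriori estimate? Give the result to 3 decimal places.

0.008

Mode = (17−1)/(17+47−2) = 16/62 = 0.258.
Mean = 17/(17+47) = 17/64 = 0.266.
Difference = 0.266 − 0.258 = 0.008.
The posterior is right-skewed, so the mean exceeds the mode.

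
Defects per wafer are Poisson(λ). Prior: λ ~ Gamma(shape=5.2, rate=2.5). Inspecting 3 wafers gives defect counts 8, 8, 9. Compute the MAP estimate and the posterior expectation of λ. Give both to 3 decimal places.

Σ counts = 25. Posterior: Gamma(shape = 5.2+25 = 30.2, rate = 2.5+3 = 5.5).
Mode = (α−1)/β = 29.2/5.5 = 5.309.
Mean = α/β = 30.2/5.5 = 5.491.
Mean > mode: the posterior has a right tail.

MAP = 5.309, posterior mean = 5.491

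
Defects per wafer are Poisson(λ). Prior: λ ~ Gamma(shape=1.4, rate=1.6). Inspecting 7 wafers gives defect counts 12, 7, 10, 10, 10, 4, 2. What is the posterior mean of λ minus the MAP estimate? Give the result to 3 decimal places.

0.116

Σ counts = 55. Posterior: Gamma(shape = 1.4+55 = 56.4, rate = 1.6+7 = 8.6).
Mode = (α−1)/β = 55.4/8.6 = 6.442.
Mean = α/β = 56.4/8.6 = 6.558.
Difference = 6.558 − 6.442 = 0.116.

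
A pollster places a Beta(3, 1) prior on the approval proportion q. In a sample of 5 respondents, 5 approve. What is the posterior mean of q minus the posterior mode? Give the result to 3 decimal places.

Posterior: Beta(3+5, 1+0) = Beta(8, 1).
Since β = 1 ≤ 1 and α > 1, the Beta density is monotone increasing on [0,1]; the mode is at 1.
Mean = 8/(8+1) = 0.889.
Difference = 0.889 − 1.000 = -0.111.
The mean is pulled below the mode by the posterior's left skew.

-0.111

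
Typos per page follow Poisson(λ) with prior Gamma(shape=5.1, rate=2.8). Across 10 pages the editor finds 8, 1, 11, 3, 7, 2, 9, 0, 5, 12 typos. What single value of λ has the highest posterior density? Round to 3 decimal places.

4.852

Σ counts = 58. Posterior: Gamma(shape = 5.1+58 = 63.1, rate = 2.8+10 = 12.8).
Mode = (α−1)/β = 62.1/12.8 = 4.852.
Mean = α/β = 63.1/12.8 = 4.930.
This is the posterior mode — the MAP estimate.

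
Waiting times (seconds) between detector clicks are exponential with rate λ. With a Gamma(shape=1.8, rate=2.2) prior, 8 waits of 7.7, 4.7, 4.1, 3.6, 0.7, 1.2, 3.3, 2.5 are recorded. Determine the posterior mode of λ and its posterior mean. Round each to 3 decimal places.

MAP = 0.293; posterior mean = 0.327

Σ times = 27.8. Posterior: Gamma(shape = 1.8+8 = 9.8, rate = 2.2+27.8 = 30.0).
Mode = (α−1)/β = 8.8/30.0 = 0.293.
Mean = α/β = 9.8/30.0 = 0.327.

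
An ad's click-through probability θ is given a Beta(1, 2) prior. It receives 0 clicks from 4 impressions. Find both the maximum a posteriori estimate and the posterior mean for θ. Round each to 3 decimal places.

MAP: 0.000. Posterior mean: 0.143.

Posterior: Beta(1+0, 2+4) = Beta(1, 6).
Since α = 1 ≤ 1 and β > 1, the Beta density is monotone decreasing on [0,1]; the mode is at 0.
Mean = 1/(1+6) = 0.143.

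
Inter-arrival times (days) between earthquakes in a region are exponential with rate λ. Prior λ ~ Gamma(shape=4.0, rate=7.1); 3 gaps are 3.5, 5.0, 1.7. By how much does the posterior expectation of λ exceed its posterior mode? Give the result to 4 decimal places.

0.0578

Σ times = 10.2. Posterior: Gamma(shape = 4.0+3 = 7.0, rate = 7.1+10.2 = 17.3).
Mode = (α−1)/β = 6.0/17.3 = 0.3468.
Mean = α/β = 7.0/17.3 = 0.4046.
Difference = 0.4046 − 0.3468 = 0.0578.
Mean > mode: the posterior has a right tail.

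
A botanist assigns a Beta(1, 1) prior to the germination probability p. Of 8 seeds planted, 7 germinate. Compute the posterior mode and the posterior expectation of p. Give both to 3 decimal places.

Posterior: Beta(1+7, 1+1) = Beta(8, 2).
Mode = (8−1)/(8+2−2) = 7/8 = 0.875.
Mean = 8/(8+2) = 8/10 = 0.800.
Mode > mean: the posterior has a left tail.

p_MAP = 0.875, E[p|data] = 0.800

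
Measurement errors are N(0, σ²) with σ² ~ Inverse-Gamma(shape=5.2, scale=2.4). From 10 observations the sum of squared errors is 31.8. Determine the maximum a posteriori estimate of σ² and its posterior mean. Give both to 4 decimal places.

maximum a posteriori estimate = 1.6339, posterior mean = 1.9891

Posterior: Inverse-Gamma(shape = 5.2+10/2 = 10.2, scale = 2.4+31.8/2 = 18.3).
Mode = β/(α+1) = 18.3/11.2 = 1.6339.
Mean = β/(α−1) = 18.3/9.2 = 1.9891.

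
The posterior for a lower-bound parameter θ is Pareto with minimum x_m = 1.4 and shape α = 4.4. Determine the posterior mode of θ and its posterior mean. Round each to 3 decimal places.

MAP: 1.400. Posterior mean: 1.812.

The Pareto density is strictly decreasing on [x_m, ∞), so the mode is x_m = 1.400.
Mean = α·x_m/(α−1) = 4.4·1.4/3.4 = 1.812.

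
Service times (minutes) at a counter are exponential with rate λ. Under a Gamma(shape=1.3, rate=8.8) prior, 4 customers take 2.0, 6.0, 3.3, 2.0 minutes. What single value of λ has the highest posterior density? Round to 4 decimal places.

Σ times = 13.3. Posterior: Gamma(shape = 1.3+4 = 5.3, rate = 8.8+13.3 = 22.1).
Mode = (α−1)/β = 4.3/22.1 = 0.1946.
Mean = α/β = 5.3/22.1 = 0.2398.
This is the posterior mode — the MAP estimate.

0.1946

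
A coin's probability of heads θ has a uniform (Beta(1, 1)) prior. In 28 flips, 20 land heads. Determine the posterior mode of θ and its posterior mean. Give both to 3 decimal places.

Posterior: Beta(1+20, 1+8) = Beta(21, 9).
Mode = (21−1)/(21+9−2) = 20/28 = 0.714.
With a flat prior the MAP equals the MLE, 20/28.
Mean = 21/(21+9) = 21/30 = 0.700.
Mode > mean: the posterior has a left tail.

MAP = 0.714, posterior mean = 0.700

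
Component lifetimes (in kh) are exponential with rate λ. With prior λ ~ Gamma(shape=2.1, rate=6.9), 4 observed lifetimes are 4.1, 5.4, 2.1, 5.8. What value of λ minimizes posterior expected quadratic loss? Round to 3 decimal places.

Σ times = 17.4. Posterior: Gamma(shape = 2.1+4 = 6.1, rate = 6.9+17.4 = 24.3).
Mode = (α−1)/β = 5.1/24.3 = 0.210.
Mean = α/β = 6.1/24.3 = 0.251.
Quadratic loss ⇒ the optimal estimator is the posterior mean.

0.251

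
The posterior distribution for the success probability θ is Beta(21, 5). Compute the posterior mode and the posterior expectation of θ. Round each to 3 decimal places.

Mode = (21−1)/(21+5−2) = 20/24 = 0.833.
Mean = 21/(21+5) = 21/26 = 0.808.
The posterior is left-skewed, so the mode exceeds the mean.

posterior mode = 0.833, posterior expectation = 0.808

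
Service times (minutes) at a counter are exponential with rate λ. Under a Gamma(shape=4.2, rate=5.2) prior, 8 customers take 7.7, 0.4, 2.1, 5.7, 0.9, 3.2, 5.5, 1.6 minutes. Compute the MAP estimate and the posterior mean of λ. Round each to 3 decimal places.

Σ times = 27.1. Posterior: Gamma(shape = 4.2+8 = 12.2, rate = 5.2+27.1 = 32.3).
Mode = (α−1)/β = 11.2/32.3 = 0.347.
Mean = α/β = 12.2/32.3 = 0.378.

MAP estimate = 0.347, posterior mean = 0.378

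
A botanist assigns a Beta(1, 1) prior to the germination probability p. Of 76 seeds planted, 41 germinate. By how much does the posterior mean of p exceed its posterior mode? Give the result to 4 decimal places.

Posterior: Beta(1+41, 1+35) = Beta(42, 36).
Mode = (42−1)/(42+36−2) = 41/76 = 0.5395.
Mean = 42/(42+36) = 42/78 = 0.5385.
Difference = 0.5385 − 0.5395 = -0.0010.
Left-skewed posterior ⇒ mean < mode.

-0.0010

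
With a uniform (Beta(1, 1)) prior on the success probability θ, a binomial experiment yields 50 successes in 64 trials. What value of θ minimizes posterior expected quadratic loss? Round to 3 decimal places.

Posterior: Beta(1+50, 1+14) = Beta(51, 15).
Mode = (51−1)/(51+15−2) = 50/64 = 0.781.
With a flat prior the MAP equals the MLE, 50/64.
Mean = 51/(51+15) = 51/66 = 0.773.
Quadratic loss ⇒ the optimal estimator is the posterior mean.

0.773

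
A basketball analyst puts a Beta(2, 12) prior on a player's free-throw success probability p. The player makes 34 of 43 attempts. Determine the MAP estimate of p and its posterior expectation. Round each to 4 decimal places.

MAP: 0.6364. Posterior mean: 0.6316.

Posterior: Beta(2+34, 12+9) = Beta(36, 21).
Mode = (36−1)/(36+21−2) = 35/55 = 0.6364.
Mean = 36/(36+21) = 36/57 = 0.6316.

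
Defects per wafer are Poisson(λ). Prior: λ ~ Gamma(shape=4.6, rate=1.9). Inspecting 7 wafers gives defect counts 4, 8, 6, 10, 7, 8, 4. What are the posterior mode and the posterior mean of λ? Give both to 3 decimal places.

Σ counts = 47. Posterior: Gamma(shape = 4.6+47 = 51.6, rate = 1.9+7 = 8.9).
Mode = (α−1)/β = 50.6/8.9 = 5.685.
Mean = α/β = 51.6/8.9 = 5.798.

MAP = 5.685, posterior mean = 5.798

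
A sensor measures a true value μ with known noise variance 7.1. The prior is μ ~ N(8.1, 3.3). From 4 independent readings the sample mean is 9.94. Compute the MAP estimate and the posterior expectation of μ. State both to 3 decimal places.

Posterior for μ is Normal. Precision-weighted mean: (1/3.3·8.1 + 4/7.1·9.94) / (1/3.3 + 4/7.1) = 9.296.
A Normal posterior is symmetric, so mode = mean.

μ_MAP = 9.296, E[μ|data] = 9.296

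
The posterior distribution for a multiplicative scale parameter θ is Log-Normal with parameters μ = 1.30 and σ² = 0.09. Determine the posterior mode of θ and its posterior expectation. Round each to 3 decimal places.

Mode = exp(μ − σ²) = exp(1.21) = 3.353.
Mean = exp(μ + σ²/2) = exp(1.345) = 3.838.
Mean > mode: the posterior has a right tail.

MAP = 3.353, posterior mean = 3.838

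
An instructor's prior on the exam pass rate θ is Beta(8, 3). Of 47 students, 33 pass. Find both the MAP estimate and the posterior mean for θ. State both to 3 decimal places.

Posterior: Beta(8+33, 3+14) = Beta(41, 17).
Mode = (41−1)/(41+17−2) = 40/56 = 0.714.
Mean = 41/(41+17) = 41/58 = 0.707.

MAP: 0.714. Posterior mean: 0.707.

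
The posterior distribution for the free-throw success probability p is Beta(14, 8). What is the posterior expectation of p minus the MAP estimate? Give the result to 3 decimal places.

-0.014

Mode = (14−1)/(14+8−2) = 13/20 = 0.650.
Mean = 14/(14+8) = 14/22 = 0.636.
Difference = 0.636 − 0.650 = -0.014.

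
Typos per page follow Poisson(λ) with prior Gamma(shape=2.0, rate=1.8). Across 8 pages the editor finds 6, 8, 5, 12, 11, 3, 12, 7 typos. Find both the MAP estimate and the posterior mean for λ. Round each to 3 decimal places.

λ_MAP = 6.633, E[λ|data] = 6.735

Σ counts = 64. Posterior: Gamma(shape = 2.0+64 = 66.0, rate = 1.8+8 = 9.8).
Mode = (α−1)/β = 65.0/9.8 = 6.633.
Mean = α/β = 66.0/9.8 = 6.735.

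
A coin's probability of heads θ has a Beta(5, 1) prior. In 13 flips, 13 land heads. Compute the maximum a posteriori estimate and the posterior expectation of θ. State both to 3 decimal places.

Posterior: Beta(5+13, 1+0) = Beta(18, 1).
Since β = 1 ≤ 1 and α > 1, the Beta density is monotone increasing on [0,1]; the mode is at 1.
Mean = 18/(18+1) = 0.947.
The mean is pulled below the mode by the posterior's left skew.

MAP = 1.000; posterior mean = 0.947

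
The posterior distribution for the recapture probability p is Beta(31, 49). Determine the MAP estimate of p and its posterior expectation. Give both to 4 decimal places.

MAP = 0.3846, posterior mean = 0.3875

Mode = (31−1)/(31+49−2) = 30/78 = 0.3846.
Mean = 31/(31+49) = 31/80 = 0.3875.
The posterior is right-skewed, so the mean exceeds the mode.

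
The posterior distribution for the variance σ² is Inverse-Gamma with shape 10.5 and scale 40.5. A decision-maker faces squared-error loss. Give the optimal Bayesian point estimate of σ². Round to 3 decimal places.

Mode = β/(α+1) = 40.5/11.5 = 3.522.
Mean = β/(α−1) = 40.5/9.5 = 4.263.
Squared-error loss ⇒ the optimal estimator is the posterior mean.

4.263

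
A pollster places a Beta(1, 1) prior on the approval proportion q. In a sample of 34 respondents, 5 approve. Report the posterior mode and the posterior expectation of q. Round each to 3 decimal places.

Posterior: Beta(1+5, 1+29) = Beta(6, 30).
Mode = (6−1)/(6+30−2) = 5/34 = 0.147.
Mean = 6/(6+30) = 6/36 = 0.167.

MAP: 0.147. Posterior mean: 0.167.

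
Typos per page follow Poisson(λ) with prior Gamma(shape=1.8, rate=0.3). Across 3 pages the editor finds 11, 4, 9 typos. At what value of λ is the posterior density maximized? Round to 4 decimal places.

Σ counts = 24. Posterior: Gamma(shape = 1.8+24 = 25.8, rate = 0.3+3 = 3.3).
Mode = (α−1)/β = 24.8/3.3 = 7.5152.
Mean = α/β = 25.8/3.3 = 7.8182.
This is the posterior mode — the MAP estimate.

7.5152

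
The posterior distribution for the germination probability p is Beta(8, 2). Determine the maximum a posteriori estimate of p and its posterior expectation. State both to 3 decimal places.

Mode = (8−1)/(8+2−2) = 7/8 = 0.875.
Mean = 8/(8+2) = 8/10 = 0.800.

MAP = 0.875, posterior mean = 0.800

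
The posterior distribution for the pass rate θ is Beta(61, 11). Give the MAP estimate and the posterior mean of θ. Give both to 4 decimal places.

Mode = (61−1)/(61+11−2) = 60/70 = 0.8571.
Mean = 61/(61+11) = 61/72 = 0.8472.

θ_MAP = 0.8571, E[θ|data] = 0.8472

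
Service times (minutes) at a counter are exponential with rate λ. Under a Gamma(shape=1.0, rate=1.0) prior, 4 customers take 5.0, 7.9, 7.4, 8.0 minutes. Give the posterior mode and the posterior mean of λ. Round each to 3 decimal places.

MAP = 0.137, posterior mean = 0.171

Σ times = 28.3. Posterior: Gamma(shape = 1.0+4 = 5.0, rate = 1.0+28.3 = 29.3).
Mode = (α−1)/β = 4.0/29.3 = 0.137.
Mean = α/β = 5.0/29.3 = 0.171.
The mean is pulled above the mode by the posterior's right skew.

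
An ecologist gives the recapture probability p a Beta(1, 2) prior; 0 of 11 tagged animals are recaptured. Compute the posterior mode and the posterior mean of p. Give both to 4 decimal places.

Posterior: Beta(1+0, 2+11) = Beta(1, 13).
Since α = 1 ≤ 1 and β > 1, the Beta density is monotone decreasing on [0,1]; the mode is at 0.
Mean = 1/(1+13) = 0.0714.

p_MAP = 0.0000, E[p|data] = 0.0714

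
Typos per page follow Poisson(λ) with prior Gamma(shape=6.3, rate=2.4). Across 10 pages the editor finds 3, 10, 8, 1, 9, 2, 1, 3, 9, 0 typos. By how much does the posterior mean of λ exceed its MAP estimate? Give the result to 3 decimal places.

0.081

Σ counts = 46. Posterior: Gamma(shape = 6.3+46 = 52.3, rate = 2.4+10 = 12.4).
Mode = (α−1)/β = 51.3/12.4 = 4.137.
Mean = α/β = 52.3/12.4 = 4.218.
Difference = 4.218 − 4.137 = 0.081.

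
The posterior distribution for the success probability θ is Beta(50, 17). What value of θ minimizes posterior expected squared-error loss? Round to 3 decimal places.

Mode = (50−1)/(50+17−2) = 49/65 = 0.754.
Mean = 50/(50+17) = 50/67 = 0.746.
Squared-error loss ⇒ the optimal estimator is the posterior mean.

0.746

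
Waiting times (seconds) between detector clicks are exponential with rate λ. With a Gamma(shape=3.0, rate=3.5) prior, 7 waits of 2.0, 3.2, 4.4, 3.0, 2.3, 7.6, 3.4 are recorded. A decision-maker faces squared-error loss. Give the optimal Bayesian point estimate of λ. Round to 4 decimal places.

Σ times = 25.9. Posterior: Gamma(shape = 3.0+7 = 10.0, rate = 3.5+25.9 = 29.4).
Mode = (α−1)/β = 9.0/29.4 = 0.3061.
Mean = α/β = 10.0/29.4 = 0.3401.
Squared-error loss ⇒ the optimal estimator is the posterior mean.

0.3401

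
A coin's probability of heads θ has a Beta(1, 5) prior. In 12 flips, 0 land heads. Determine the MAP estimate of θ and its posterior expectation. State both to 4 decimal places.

θ_MAP = 0.0000, E[θ|data] = 0.0556

Posterior: Beta(1+0, 5+12) = Beta(1, 17).
Since α = 1 ≤ 1 and β > 1, the Beta density is monotone decreasing on [0,1]; the mode is at 0.
Mean = 1/(1+17) = 0.0556.
Mean > mode: the posterior has a right tail.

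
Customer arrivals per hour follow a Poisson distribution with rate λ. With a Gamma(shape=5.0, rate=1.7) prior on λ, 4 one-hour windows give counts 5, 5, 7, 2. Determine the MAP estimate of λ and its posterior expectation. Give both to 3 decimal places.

Σ counts = 19. Posterior: Gamma(shape = 5.0+19 = 24.0, rate = 1.7+4 = 5.7).
Mode = (α−1)/β = 23.0/5.7 = 4.035.
Mean = α/β = 24.0/5.7 = 4.211.

MAP = 4.035, posterior mean = 4.211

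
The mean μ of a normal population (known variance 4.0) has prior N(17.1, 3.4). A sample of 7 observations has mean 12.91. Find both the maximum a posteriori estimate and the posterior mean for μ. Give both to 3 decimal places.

Posterior for μ is Normal. Precision-weighted mean: (1/3.4·17.1 + 7/4.0·12.91) / (1/3.4 + 7/4.0) = 13.513.
A Normal posterior is symmetric, so mode = mean.

MAP = 13.513; posterior mean = 13.513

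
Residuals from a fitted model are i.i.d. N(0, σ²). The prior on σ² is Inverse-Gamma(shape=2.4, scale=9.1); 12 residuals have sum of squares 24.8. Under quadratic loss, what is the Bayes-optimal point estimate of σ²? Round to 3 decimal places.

2.905

Posterior: Inverse-Gamma(shape = 2.4+12/2 = 8.4, scale = 9.1+24.8/2 = 21.5).
Mode = β/(α+1) = 21.5/9.4 = 2.287.
Mean = β/(α−1) = 21.5/7.4 = 2.905.
Quadratic loss ⇒ the optimal estimator is the posterior mean.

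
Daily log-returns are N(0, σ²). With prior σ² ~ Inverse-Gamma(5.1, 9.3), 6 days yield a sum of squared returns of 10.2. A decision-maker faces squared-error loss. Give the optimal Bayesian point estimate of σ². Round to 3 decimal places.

Posterior: Inverse-Gamma(shape = 5.1+6/2 = 8.1, scale = 9.3+10.2/2 = 14.4).
Mode = β/(α+1) = 14.4/9.1 = 1.582.
Mean = β/(α−1) = 14.4/7.1 = 2.028.
Squared-error loss ⇒ the optimal estimator is the posterior mean.

2.028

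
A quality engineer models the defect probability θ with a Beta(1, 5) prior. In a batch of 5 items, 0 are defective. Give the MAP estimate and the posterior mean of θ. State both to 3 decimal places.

Posterior: Beta(1+0, 5+5) = Beta(1, 10).
Since α = 1 ≤ 1 and β > 1, the Beta density is monotone decreasing on [0,1]; the mode is at 0.
Mean = 1/(1+10) = 0.091.

θ_MAP = 0.000, E[θ|data] = 0.091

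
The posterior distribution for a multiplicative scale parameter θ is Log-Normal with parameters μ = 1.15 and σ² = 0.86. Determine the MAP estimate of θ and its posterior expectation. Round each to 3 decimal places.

MAP = 1.336; posterior mean = 4.855

Mode = exp(μ − σ²) = exp(0.29) = 1.336.
Mean = exp(μ + σ²/2) = exp(1.580) = 4.855.
Right-skewed posterior ⇒ mode < mean.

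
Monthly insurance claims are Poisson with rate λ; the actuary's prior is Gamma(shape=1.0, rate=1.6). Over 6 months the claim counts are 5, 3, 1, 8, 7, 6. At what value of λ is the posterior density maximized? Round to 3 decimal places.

3.947

Σ counts = 30. Posterior: Gamma(shape = 1.0+30 = 31.0, rate = 1.6+6 = 7.6).
Mode = (α−1)/β = 30.0/7.6 = 3.947.
Mean = α/β = 31.0/7.6 = 4.079.
This is the posterior mode — the MAP estimate.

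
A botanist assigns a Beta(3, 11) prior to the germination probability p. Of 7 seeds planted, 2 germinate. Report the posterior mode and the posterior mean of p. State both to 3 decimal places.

Posterior: Beta(3+2, 11+5) = Beta(5, 16).
Mode = (5−1)/(5+16−2) = 4/19 = 0.211.
Mean = 5/(5+16) = 5/21 = 0.238.

p_MAP = 0.211, E[p|data] = 0.238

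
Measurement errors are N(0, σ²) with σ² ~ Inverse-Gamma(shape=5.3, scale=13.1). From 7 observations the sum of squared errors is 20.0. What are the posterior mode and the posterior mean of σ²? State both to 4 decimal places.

MAP = 2.3571; posterior mean = 2.9615

Posterior: Inverse-Gamma(shape = 5.3+7/2 = 8.8, scale = 13.1+20.0/2 = 23.1).
Mode = β/(α+1) = 23.1/9.8 = 2.3571.
Mean = β/(α−1) = 23.1/7.8 = 2.9615.
The mean is pulled above the mode by the posterior's right skew.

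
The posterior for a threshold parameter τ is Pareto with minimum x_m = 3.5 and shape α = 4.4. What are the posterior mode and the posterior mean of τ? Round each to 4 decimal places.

The Pareto density is strictly decreasing on [x_m, ∞), so the mode is x_m = 3.5000.
Mean = α·x_m/(α−1) = 4.4·3.5/3.4 = 4.5294.
The posterior is right-skewed, so the mean exceeds the mode.

MAP = 3.5000; posterior mean = 4.5294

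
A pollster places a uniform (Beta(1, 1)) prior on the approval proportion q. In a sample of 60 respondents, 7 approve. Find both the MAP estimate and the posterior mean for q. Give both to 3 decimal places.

Posterior: Beta(1+7, 1+53) = Beta(8, 54).
Mode = (8−1)/(8+54−2) = 7/60 = 0.117.
With a flat prior the MAP equals the MLE, 7/60.
Mean = 8/(8+54) = 8/62 = 0.129.

MAP = 0.117; posterior mean = 0.129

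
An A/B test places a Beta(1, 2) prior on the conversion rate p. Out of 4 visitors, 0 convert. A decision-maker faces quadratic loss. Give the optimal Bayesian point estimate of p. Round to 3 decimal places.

0.143

Posterior: Beta(1+0, 2+4) = Beta(1, 6).
Since α = 1 ≤ 1 and β > 1, the Beta density is monotone decreasing on [0,1]; the mode is at 0.
Mean = 1/(1+6) = 0.143.
Quadratic loss ⇒ the optimal estimator is the posterior mean.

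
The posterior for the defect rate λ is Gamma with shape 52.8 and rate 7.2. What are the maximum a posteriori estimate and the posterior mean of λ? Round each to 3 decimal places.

Mode = (α−1)/β = 51.8/7.2 = 7.194.
Mean = α/β = 52.8/7.2 = 7.333.
The posterior is right-skewed, so the mean exceeds the mode.

MAP = 7.194, posterior mean = 7.333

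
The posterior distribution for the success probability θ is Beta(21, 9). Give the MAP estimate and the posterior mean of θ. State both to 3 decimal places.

Mode = (21−1)/(21+9−2) = 20/28 = 0.714.
Mean = 21/(21+9) = 21/30 = 0.700.

MAP = 0.714, posterior mean = 0.700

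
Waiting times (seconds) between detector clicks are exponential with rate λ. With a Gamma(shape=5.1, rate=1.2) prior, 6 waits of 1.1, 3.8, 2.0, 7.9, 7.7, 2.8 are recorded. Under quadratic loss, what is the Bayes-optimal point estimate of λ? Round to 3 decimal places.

Σ times = 25.3. Posterior: Gamma(shape = 5.1+6 = 11.1, rate = 1.2+25.3 = 26.5).
Mode = (α−1)/β = 10.1/26.5 = 0.381.
Mean = α/β = 11.1/26.5 = 0.419.
Quadratic loss ⇒ the optimal estimator is the posterior mean.

0.419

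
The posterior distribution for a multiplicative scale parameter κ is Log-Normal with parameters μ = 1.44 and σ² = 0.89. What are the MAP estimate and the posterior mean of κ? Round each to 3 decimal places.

Mode = exp(μ − σ²) = exp(0.55) = 1.733.
Mean = exp(μ + σ²/2) = exp(1.885) = 6.586.
The posterior is right-skewed, so the mean exceeds the mode.

κ_MAP = 1.733, E[κ|data] = 6.586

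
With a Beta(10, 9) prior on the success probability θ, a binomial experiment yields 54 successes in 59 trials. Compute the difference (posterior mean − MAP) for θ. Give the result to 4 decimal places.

-0.0084

Posterior: Beta(10+54, 9+5) = Beta(64, 14).
Mode = (64−1)/(64+14−2) = 63/76 = 0.8289.
Mean = 64/(64+14) = 64/78 = 0.8205.
Difference = 0.8205 − 0.8289 = -0.0084.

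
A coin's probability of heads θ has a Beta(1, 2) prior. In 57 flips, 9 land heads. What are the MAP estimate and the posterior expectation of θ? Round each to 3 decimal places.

Posterior: Beta(1+9, 2+48) = Beta(10, 50).
Mode = (10−1)/(10+50−2) = 9/58 = 0.155.
Mean = 10/(10+50) = 10/60 = 0.167.

MAP estimate = 0.155, posterior expectation = 0.167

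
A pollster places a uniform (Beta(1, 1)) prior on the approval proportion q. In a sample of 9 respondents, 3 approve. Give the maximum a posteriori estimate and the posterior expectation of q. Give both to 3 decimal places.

maximum a posteriori estimate = 0.333, posterior expectation = 0.364

Posterior: Beta(1+3, 1+6) = Beta(4, 7).
Mode = (4−1)/(4+7−2) = 3/9 = 0.333.
With a flat prior the MAP equals the MLE, 3/9.
Mean = 4/(4+7) = 4/11 = 0.364.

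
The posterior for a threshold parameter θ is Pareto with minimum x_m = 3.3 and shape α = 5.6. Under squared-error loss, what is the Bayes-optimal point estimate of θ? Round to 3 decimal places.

The Pareto density is strictly decreasing on [x_m, ∞), so the mode is x_m = 3.300.
Mean = α·x_m/(α−1) = 5.6·3.3/4.6 = 4.017.
Squared-error loss ⇒ the optimal estimator is the posterior mean.

4.017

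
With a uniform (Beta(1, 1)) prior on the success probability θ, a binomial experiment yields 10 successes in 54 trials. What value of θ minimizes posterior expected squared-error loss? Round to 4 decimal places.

Posterior: Beta(1+10, 1+44) = Beta(11, 45).
Mode = (11−1)/(11+45−2) = 10/54 = 0.1852.
With a flat prior the MAP equals the MLE, 10/54.
Mean = 11/(11+45) = 11/56 = 0.1964.
Squared-error loss ⇒ the optimal estimator is the posterior mean.

0.1964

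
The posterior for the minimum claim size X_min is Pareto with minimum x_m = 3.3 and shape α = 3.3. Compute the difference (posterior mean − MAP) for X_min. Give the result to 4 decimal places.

1.4348

The Pareto density is strictly decreasing on [x_m, ∞), so the mode is x_m = 3.3000.
Mean = α·x_m/(α−1) = 3.3·3.3/2.3 = 4.7348.
Difference = 4.7348 − 3.3000 = 1.4348.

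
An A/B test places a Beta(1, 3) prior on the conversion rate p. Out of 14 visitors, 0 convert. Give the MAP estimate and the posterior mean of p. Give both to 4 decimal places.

Posterior: Beta(1+0, 3+14) = Beta(1, 17).
Since α = 1 ≤ 1 and β > 1, the Beta density is monotone decreasing on [0,1]; the mode is at 0.
Mean = 1/(1+17) = 0.0556.
Right-skewed posterior ⇒ mode < mean.

MAP: 0.0000. Posterior mean: 0.0556.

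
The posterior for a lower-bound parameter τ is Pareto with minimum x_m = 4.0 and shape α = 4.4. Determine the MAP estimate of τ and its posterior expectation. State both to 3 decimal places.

MAP estimate = 4.000, posterior expectation = 5.176

The Pareto density is strictly decreasing on [x_m, ∞), so the mode is x_m = 4.000.
Mean = α·x_m/(α−1) = 4.4·4.0/3.4 = 5.176.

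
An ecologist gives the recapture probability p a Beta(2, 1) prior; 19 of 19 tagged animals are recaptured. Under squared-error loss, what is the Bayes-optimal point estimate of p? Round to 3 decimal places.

0.955

Posterior: Beta(2+19, 1+0) = Beta(21, 1).
Since β = 1 ≤ 1 and α > 1, the Beta density is monotone increasing on [0,1]; the mode is at 1.
Mean = 21/(21+1) = 0.955.
Squared-error loss ⇒ the optimal estimator is the posterior mean.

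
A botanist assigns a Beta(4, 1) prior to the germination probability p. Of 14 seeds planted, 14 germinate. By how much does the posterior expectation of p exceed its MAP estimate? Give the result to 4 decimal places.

Posterior: Beta(4+14, 1+0) = Beta(18, 1).
Since β = 1 ≤ 1 and α > 1, the Beta density is monotone increasing on [0,1]; the mode is at 1.
Mean = 18/(18+1) = 0.9474.
Difference = 0.9474 − 1.0000 = -0.0526.
Mode > mean: the posterior has a left tail.

-0.0526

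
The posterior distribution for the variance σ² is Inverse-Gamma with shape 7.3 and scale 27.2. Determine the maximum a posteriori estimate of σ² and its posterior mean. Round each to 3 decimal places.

Mode = β/(α+1) = 27.2/8.3 = 3.277.
Mean = β/(α−1) = 27.2/6.3 = 4.317.

σ²_MAP = 3.277, E[σ²|data] = 4.317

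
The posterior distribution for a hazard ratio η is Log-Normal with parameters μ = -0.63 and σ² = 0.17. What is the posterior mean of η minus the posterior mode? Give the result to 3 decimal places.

Mode = exp(μ − σ²) = exp(-0.80) = 0.449.
Mean = exp(μ + σ²/2) = exp(-0.545) = 0.580.
Difference = 0.580 − 0.449 = 0.131.

0.131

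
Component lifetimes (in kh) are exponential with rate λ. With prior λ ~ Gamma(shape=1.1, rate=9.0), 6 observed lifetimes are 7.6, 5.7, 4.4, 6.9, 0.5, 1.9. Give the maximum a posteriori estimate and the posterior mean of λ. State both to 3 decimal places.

Σ times = 27.0. Posterior: Gamma(shape = 1.1+6 = 7.1, rate = 9.0+27.0 = 36.0).
Mode = (α−1)/β = 6.1/36.0 = 0.169.
Mean = α/β = 7.1/36.0 = 0.197.

maximum a posteriori estimate = 0.169, posterior mean = 0.197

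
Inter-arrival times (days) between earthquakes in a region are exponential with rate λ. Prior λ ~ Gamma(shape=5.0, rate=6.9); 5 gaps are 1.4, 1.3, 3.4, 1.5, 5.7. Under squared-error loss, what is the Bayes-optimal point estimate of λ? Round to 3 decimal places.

Σ times = 13.3. Posterior: Gamma(shape = 5.0+5 = 10.0, rate = 6.9+13.3 = 20.2).
Mode = (α−1)/β = 9.0/20.2 = 0.446.
Mean = α/β = 10.0/20.2 = 0.495.
Squared-error loss ⇒ the optimal estimator is the posterior mean.

0.495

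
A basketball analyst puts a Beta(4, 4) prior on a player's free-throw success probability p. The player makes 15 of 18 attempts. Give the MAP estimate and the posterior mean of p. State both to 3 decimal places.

Posterior: Beta(4+15, 4+3) = Beta(19, 7).
Mode = (19−1)/(19+7−2) = 18/24 = 0.750.
Mean = 19/(19+7) = 19/26 = 0.731.

MAP = 0.750, posterior mean = 0.731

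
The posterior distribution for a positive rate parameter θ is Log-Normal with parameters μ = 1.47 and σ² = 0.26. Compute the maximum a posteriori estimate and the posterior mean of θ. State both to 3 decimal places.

maximum a posteriori estimate = 3.353, posterior mean = 4.953

Mode = exp(μ − σ²) = exp(1.21) = 3.353.
Mean = exp(μ + σ²/2) = exp(1.600) = 4.953.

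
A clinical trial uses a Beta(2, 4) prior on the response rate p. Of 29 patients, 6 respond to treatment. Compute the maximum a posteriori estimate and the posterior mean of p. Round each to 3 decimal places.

MAP = 0.212; posterior mean = 0.229

Posterior: Beta(2+6, 4+23) = Beta(8, 27).
Mode = (8−1)/(8+27−2) = 7/33 = 0.212.
Mean = 8/(8+27) = 8/35 = 0.229.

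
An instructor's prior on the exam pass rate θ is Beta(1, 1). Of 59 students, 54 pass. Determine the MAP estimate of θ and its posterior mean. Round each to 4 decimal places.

Posterior: Beta(1+54, 1+5) = Beta(55, 6).
Mode = (55−1)/(55+6−2) = 54/59 = 0.9153.
Mean = 55/(55+6) = 55/61 = 0.9016.

MAP = 0.9153, posterior mean = 0.9016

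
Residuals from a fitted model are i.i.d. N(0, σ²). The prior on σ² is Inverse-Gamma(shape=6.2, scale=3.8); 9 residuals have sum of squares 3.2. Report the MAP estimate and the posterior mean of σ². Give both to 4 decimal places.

Posterior: Inverse-Gamma(shape = 6.2+9/2 = 10.7, scale = 3.8+3.2/2 = 5.4).
Mode = β/(α+1) = 5.4/11.7 = 0.4615.
Mean = β/(α−1) = 5.4/9.7 = 0.5567.
Mean > mode: the posterior has a right tail.

σ²_MAP = 0.4615, E[σ²|data] = 0.5567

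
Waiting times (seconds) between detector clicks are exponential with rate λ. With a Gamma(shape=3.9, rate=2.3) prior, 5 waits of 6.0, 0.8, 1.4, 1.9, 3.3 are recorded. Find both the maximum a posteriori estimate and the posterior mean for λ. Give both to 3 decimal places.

λ_MAP = 0.503, E[λ|data] = 0.567

Σ times = 13.4. Posterior: Gamma(shape = 3.9+5 = 8.9, rate = 2.3+13.4 = 15.7).
Mode = (α−1)/β = 7.9/15.7 = 0.503.
Mean = α/β = 8.9/15.7 = 0.567.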